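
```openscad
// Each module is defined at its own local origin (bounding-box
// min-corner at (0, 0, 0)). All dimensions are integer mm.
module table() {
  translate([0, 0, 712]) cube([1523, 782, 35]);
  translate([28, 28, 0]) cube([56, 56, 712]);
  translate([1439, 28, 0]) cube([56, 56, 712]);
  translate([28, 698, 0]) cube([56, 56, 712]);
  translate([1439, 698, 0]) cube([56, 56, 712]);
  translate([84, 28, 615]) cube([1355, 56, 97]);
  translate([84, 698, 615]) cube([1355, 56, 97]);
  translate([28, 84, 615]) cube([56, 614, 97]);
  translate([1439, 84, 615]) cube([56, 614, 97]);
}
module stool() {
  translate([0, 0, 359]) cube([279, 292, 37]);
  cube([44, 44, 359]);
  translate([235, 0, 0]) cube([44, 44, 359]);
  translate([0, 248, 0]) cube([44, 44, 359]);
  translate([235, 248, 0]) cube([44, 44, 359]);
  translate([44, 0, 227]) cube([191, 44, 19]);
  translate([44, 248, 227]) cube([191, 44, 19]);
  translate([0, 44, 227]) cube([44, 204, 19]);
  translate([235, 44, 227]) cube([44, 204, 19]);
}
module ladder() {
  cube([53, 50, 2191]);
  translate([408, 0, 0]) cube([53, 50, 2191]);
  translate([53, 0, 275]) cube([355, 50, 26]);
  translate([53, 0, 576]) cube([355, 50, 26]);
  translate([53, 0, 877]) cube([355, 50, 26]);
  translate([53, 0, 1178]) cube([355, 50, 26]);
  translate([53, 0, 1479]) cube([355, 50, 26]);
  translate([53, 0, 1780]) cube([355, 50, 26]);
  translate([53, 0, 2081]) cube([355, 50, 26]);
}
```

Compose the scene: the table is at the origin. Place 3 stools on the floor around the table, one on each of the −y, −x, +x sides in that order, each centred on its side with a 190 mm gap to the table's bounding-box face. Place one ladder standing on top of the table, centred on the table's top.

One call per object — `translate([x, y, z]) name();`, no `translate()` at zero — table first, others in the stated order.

table();
translate([622, -482, 0]) stool();
translate([-469, 245, 0]) stool();
translate([1713, 245, 0]) stool();
translate([531, 366, 747]) ladder();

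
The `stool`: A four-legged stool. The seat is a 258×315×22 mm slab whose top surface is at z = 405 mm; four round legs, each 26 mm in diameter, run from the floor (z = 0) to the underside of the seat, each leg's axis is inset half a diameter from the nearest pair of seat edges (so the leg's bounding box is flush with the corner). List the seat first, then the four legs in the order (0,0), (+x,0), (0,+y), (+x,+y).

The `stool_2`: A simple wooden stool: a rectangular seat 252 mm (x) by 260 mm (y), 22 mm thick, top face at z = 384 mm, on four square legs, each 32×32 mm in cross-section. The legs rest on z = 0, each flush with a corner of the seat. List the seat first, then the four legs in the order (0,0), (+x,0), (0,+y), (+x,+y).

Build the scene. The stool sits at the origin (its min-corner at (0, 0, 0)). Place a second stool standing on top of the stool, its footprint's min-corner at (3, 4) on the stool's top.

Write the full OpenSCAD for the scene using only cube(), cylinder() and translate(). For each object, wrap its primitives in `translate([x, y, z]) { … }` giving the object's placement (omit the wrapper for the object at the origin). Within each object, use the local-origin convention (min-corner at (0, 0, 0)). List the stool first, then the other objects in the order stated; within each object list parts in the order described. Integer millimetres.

translate([0, 0, 383]) cube([258, 315, 22]);
translate([13, 13, 0]) cylinder(h = 383, r = 13);
translate([245, 13, 0]) cylinder(h = 383, r = 13);
translate([13, 302, 0]) cylinder(h = 383, r = 13);
translate([245, 302, 0]) cylinder(h = 383, r = 13);
translate([3, 4, 405]) {
  translate([0, 0, 362]) cube([252, 260, 22]);
  cube([32, 32, 362]);
  translate([220, 0, 0]) cube([32, 32, 362]);
  translate([0, 228, 0]) cube([32, 32, 362]);
  translate([220, 228, 0]) cube([32, 32, 362]);
}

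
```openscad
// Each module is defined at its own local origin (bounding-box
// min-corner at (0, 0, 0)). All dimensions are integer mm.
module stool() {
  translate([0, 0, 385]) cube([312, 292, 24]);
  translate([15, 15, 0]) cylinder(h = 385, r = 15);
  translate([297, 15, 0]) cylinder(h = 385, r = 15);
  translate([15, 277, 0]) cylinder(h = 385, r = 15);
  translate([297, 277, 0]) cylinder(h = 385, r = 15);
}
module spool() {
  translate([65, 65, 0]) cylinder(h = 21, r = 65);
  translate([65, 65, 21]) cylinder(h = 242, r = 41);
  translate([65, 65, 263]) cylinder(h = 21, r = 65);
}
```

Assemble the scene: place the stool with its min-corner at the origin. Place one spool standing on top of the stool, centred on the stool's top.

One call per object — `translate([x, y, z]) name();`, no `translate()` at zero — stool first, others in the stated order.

stool();
translate([91, 81, 409]) spool();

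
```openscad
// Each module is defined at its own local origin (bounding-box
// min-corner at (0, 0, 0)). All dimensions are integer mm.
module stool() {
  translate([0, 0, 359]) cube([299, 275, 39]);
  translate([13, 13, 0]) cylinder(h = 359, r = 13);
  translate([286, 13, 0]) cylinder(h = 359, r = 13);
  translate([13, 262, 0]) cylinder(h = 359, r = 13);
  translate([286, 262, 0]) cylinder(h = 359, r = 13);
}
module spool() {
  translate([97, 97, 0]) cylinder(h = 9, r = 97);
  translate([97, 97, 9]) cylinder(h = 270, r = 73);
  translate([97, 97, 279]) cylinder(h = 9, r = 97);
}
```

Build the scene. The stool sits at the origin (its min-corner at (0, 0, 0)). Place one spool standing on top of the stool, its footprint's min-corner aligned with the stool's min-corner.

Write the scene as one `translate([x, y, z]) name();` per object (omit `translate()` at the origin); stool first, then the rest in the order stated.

stool();
translate([0, 0, 398]) spool();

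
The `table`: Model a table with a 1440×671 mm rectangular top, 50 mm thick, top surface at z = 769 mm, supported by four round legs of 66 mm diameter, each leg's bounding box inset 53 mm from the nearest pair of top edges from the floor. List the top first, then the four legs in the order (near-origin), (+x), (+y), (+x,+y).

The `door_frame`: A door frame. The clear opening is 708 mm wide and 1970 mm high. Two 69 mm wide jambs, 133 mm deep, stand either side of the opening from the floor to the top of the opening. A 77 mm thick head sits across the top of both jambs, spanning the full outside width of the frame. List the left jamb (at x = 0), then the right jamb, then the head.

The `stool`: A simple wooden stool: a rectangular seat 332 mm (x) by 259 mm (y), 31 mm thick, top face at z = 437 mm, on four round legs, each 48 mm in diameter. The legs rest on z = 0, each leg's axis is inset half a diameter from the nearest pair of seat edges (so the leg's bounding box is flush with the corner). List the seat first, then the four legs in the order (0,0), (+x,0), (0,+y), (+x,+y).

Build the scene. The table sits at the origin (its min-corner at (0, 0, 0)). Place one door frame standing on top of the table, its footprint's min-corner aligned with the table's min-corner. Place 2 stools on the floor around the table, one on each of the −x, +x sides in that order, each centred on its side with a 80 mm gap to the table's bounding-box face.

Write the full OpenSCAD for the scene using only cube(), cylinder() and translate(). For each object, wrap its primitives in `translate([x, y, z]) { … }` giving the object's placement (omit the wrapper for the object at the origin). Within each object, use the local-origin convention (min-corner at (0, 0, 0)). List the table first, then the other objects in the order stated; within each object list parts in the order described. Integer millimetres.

translate([0, 0, 719]) cube([1440, 671, 50]);
translate([86, 86, 0]) cylinder(h = 719, r = 33);
translate([1354, 86, 0]) cylinder(h = 719, r = 33);
translate([86, 585, 0]) cylinder(h = 719, r = 33);
translate([1354, 585, 0]) cylinder(h = 719, r = 33);
translate([0, 0, 769]) {
  cube([69, 133, 1970]);
  translate([777, 0, 0]) cube([69, 133, 1970]);
  translate([0, 0, 1970]) cube([846, 133, 77]);
}
translate([-412, 206, 0]) {
  translate([0, 0, 406]) cube([332, 259, 31]);
  translate([24, 24, 0]) cylinder(h = 406, r = 24);
  translate([308, 24, 0]) cylinder(h = 406, r = 24);
  translate([24, 235, 0]) cylinder(h = 406, r = 24);
  translate([308, 235, 0]) cylinder(h = 406, r = 24);
}
translate([1520, 206, 0]) {
  translate([0, 0, 406]) cube([332, 259, 31]);
  translate([24, 24, 0]) cylinder(h = 406, r = 24);
  translate([308, 24, 0]) cylinder(h = 406, r = 24);
  translate([24, 235, 0]) cylinder(h = 406, r = 24);
  translate([308, 235, 0]) cylinder(h = 406, r = 24);
}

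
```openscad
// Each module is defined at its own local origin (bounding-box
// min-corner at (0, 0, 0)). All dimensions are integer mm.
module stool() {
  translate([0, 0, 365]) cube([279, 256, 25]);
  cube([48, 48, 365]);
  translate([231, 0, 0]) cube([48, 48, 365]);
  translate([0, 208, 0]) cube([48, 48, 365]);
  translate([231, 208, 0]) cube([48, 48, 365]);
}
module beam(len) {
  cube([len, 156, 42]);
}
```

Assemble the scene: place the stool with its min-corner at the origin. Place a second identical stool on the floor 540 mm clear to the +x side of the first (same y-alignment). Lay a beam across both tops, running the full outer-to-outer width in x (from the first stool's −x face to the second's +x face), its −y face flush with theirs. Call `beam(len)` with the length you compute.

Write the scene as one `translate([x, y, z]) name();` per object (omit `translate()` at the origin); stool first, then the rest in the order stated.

stool();
translate([819, 0, 0]) stool();
translate([0, 0, 390]) beam(1098);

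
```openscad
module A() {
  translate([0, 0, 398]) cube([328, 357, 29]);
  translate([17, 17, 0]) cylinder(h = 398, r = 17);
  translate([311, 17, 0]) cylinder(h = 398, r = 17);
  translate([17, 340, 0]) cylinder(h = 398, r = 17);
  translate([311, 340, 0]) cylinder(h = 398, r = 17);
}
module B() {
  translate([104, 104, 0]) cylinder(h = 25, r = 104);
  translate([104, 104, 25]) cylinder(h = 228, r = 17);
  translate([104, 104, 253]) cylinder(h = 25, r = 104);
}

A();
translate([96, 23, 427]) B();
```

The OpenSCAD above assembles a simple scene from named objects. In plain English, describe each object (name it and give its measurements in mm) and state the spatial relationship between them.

A is a simple wooden stool: a rectangular seat 328 mm (x) by 357 mm (y), 29 mm thick, top face at z = 427 mm, on four round legs, each 34 mm in diameter. The legs rest on z = 0, each leg's axis is inset half a diameter from the nearest pair of seat edges (so the leg's bounding box is flush with the corner).

B is a spool: two coaxial disc flanges of radius 104 mm and thickness 25 mm, joined by a core cylinder of radius 17 mm and height 228 mm. The lower flange rests on z = 0 and the three cylinders share a vertical axis.

The spool is on top of the stool.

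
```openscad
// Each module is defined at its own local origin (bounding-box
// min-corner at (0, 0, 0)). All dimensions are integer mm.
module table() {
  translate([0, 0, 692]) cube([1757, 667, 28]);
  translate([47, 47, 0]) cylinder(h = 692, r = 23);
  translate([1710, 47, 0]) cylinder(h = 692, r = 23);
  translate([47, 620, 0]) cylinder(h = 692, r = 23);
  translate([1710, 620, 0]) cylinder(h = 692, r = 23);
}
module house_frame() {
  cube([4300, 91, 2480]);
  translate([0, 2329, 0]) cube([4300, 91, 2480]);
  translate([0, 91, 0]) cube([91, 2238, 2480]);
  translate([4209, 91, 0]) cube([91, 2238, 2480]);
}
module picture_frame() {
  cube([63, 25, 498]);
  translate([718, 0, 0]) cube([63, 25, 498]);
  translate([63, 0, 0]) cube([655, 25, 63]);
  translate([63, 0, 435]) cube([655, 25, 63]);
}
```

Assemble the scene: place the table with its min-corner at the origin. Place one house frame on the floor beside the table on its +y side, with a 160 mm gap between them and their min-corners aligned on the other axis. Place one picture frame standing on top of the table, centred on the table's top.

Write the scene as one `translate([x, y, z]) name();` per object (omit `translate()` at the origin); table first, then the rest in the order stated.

table();
translate([0, 827, 0]) house_frame();
translate([488, 321, 720]) picture_frame();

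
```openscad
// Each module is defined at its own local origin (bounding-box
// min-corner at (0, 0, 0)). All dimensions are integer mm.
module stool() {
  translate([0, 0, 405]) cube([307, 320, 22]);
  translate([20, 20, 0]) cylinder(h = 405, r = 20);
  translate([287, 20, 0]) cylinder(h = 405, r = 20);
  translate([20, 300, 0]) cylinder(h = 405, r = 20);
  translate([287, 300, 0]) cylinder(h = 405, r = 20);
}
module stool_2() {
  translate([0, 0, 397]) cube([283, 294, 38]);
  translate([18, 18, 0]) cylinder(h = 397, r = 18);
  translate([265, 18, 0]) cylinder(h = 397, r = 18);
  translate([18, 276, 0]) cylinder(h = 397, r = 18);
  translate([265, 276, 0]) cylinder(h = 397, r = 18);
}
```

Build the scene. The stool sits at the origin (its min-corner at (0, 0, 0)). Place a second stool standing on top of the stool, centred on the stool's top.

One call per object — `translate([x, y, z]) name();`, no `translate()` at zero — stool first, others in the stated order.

stool();
translate([12, 13, 427]) stool_2();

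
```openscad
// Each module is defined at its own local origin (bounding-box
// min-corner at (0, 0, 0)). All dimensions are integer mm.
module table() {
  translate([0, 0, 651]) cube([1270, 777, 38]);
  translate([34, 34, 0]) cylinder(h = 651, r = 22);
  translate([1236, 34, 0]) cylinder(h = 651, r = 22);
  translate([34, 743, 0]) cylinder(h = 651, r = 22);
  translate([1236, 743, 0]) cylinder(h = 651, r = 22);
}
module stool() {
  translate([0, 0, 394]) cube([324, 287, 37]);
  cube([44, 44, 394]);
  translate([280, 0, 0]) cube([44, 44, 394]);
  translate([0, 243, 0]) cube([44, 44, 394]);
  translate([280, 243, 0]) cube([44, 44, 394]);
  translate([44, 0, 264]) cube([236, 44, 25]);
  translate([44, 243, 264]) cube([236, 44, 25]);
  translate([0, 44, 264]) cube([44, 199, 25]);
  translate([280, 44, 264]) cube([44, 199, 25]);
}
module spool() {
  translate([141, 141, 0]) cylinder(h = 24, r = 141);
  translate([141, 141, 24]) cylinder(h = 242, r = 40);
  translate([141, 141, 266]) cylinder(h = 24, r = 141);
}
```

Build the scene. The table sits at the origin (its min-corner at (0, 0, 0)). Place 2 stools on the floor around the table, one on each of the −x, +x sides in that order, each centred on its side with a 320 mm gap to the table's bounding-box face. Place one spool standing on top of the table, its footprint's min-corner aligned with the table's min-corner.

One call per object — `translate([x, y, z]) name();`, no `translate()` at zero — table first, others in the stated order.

table();
translate([-644, 245, 0]) stool();
translate([1590, 245, 0]) stool();
translate([0, 0, 689]) spool();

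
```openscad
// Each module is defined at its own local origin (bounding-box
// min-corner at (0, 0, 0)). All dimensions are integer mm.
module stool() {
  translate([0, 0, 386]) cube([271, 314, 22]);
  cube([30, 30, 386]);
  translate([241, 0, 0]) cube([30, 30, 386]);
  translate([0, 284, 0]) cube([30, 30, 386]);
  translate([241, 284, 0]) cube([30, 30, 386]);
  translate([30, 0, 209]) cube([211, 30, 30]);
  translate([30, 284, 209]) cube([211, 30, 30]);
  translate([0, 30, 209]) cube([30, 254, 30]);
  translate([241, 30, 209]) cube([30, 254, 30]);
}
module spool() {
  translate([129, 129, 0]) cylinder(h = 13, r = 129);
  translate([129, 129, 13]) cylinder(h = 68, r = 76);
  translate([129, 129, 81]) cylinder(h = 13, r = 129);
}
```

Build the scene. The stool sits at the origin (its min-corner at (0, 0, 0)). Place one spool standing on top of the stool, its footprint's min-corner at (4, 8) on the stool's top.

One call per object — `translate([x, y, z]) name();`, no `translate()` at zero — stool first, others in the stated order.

stool();
translate([4, 8, 408]) spool();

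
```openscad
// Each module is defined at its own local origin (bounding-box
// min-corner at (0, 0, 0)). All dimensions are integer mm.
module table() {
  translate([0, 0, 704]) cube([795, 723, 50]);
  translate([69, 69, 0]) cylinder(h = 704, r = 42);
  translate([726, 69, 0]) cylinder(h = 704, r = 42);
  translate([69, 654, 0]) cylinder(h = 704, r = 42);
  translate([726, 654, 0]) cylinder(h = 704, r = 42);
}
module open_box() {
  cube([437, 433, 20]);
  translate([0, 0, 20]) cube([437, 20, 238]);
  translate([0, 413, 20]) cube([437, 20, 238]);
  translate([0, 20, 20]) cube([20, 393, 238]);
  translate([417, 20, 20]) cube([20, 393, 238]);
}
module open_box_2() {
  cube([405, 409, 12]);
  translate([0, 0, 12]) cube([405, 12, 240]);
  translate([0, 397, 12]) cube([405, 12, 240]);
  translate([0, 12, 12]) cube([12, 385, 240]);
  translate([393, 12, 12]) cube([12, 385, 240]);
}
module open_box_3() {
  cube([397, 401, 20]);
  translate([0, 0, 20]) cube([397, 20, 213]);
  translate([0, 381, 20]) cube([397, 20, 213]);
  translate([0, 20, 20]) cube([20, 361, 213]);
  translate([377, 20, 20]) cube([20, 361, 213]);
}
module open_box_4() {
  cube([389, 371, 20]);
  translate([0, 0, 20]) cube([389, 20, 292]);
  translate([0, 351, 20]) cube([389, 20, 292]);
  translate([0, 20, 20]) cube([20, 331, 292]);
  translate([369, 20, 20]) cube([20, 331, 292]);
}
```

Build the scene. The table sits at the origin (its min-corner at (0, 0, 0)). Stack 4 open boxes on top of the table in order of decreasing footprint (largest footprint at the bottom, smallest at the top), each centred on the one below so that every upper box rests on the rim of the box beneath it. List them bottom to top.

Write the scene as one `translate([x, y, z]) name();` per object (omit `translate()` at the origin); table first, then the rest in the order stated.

table();
translate([179, 145, 754]) open_box();
translate([195, 157, 1012]) open_box_2();
translate([199, 161, 1264]) open_box_3();
translate([203, 176, 1497]) open_box_4();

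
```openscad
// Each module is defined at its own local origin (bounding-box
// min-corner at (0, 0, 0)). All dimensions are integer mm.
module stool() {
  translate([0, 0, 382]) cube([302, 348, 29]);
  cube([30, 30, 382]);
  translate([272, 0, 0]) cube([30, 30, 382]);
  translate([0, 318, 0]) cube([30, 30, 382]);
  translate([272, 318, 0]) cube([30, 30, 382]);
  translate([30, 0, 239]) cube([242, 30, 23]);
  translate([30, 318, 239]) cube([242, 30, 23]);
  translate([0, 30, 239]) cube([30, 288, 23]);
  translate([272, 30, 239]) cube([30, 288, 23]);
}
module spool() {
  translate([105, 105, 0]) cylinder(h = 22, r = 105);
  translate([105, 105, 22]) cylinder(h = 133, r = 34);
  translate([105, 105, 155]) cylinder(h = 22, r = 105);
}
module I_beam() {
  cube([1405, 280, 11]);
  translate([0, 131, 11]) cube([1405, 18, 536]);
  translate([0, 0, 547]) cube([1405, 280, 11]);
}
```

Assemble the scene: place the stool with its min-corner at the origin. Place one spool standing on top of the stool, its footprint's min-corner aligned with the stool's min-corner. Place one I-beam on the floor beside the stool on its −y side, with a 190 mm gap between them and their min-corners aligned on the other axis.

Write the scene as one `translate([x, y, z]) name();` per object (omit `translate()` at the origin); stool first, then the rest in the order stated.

stool();
translate([0, 0, 411]) spool();
translate([0, -470, 0]) I_beam();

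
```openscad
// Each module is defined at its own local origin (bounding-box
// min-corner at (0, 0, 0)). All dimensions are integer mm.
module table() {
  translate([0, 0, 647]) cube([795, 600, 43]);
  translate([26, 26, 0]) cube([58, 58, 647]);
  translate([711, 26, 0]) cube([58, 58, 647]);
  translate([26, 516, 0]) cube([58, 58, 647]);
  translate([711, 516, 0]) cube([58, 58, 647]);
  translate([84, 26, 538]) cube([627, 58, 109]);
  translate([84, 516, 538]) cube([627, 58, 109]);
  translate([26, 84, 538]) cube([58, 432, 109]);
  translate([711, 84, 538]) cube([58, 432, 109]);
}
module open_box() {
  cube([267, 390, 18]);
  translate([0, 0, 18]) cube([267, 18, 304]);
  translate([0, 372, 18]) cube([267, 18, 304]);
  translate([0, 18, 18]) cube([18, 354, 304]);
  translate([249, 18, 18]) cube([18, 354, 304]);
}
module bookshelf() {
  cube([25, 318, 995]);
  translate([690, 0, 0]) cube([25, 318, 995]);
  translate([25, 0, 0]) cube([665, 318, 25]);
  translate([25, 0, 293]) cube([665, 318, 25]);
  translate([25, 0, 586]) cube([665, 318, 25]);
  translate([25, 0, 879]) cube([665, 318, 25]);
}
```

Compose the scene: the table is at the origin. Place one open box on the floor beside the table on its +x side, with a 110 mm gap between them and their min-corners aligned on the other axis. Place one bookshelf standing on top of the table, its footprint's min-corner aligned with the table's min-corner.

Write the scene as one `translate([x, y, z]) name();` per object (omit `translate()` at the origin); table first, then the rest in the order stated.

table();
translate([905, 0, 0]) open_box();
translate([0, 0, 690]) bookshelf();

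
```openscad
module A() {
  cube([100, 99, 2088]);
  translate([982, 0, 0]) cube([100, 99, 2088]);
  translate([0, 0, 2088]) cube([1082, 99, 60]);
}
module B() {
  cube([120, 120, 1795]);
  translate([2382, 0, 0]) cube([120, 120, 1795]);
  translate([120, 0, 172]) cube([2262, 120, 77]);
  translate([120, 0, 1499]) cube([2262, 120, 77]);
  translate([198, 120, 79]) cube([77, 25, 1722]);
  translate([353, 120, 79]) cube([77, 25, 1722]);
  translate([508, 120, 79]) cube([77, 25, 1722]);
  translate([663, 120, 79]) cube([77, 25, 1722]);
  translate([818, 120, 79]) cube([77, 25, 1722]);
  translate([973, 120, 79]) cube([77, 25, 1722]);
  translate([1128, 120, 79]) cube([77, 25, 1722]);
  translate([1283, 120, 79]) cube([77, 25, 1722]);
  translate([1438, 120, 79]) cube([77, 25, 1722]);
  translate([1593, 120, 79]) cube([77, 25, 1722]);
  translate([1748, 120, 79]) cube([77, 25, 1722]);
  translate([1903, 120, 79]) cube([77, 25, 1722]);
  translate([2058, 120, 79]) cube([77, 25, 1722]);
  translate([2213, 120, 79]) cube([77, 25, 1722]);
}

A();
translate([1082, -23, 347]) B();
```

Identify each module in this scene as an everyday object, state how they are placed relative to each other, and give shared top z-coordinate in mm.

A is a door frame. B is a fence section. The fence section is beside the door frame with their tops flush at z = 2148. The shared top z-coordinate is 2148 mm.

Both tops at z = 2148 mm.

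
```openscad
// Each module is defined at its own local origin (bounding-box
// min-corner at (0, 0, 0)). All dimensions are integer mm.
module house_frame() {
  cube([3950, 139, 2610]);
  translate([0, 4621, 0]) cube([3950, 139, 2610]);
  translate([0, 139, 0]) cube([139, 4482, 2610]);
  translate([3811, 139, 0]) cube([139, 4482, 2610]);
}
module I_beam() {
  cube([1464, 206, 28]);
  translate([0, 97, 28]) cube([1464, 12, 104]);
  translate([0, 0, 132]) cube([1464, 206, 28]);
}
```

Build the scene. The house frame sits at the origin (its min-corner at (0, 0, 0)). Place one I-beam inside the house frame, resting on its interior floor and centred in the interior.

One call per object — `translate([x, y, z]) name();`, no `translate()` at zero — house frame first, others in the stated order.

house_frame();
translate([1243, 2277, 0]) I_beam();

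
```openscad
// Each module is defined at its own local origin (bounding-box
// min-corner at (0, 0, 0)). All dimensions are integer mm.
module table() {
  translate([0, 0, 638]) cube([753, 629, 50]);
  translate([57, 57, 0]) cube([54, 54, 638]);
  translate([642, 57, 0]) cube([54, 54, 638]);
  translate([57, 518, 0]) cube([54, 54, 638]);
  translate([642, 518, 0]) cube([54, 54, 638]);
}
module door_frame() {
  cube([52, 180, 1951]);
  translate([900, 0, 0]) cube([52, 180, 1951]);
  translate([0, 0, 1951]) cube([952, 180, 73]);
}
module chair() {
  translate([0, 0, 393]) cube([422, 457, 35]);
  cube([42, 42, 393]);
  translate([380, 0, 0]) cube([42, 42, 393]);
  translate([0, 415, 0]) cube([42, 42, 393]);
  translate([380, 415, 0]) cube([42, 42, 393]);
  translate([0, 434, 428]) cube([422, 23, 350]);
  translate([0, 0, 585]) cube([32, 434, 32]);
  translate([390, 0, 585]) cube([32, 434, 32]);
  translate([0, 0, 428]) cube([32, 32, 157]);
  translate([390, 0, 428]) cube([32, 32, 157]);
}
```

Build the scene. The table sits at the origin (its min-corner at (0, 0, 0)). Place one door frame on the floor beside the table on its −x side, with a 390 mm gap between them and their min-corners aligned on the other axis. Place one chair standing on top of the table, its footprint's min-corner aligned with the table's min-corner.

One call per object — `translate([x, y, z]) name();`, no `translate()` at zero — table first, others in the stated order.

table();
translate([-1342, 0, 0]) door_frame();
translate([0, 0, 688]) chair();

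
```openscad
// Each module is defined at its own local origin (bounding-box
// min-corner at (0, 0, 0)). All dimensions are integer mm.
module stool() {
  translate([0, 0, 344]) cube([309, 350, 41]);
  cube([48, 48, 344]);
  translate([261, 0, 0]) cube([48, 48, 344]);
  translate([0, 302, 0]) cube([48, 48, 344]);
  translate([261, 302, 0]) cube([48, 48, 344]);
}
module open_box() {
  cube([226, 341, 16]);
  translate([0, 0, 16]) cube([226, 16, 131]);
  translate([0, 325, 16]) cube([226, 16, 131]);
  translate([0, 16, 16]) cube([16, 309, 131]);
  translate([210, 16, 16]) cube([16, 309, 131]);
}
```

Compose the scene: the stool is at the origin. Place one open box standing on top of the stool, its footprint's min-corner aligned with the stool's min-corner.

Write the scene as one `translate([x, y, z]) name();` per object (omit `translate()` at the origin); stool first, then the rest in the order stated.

stool();
translate([0, 0, 385]) open_box();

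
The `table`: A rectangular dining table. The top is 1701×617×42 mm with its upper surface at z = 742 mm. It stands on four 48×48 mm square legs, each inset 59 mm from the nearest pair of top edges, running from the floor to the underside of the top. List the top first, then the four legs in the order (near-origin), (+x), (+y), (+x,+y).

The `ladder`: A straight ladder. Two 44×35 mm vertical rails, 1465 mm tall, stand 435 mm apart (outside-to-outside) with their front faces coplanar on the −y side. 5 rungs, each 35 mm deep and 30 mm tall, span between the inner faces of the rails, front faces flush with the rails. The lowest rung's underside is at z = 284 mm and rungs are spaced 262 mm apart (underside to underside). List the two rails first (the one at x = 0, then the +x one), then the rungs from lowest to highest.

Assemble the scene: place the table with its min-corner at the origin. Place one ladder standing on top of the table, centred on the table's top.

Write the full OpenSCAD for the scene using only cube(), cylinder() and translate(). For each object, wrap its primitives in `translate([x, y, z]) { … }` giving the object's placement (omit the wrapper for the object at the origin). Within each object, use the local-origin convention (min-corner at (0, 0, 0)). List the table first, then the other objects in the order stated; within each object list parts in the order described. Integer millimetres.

translate([0, 0, 700]) cube([1701, 617, 42]);
translate([59, 59, 0]) cube([48, 48, 700]);
translate([1594, 59, 0]) cube([48, 48, 700]);
translate([59, 510, 0]) cube([48, 48, 700]);
translate([1594, 510, 0]) cube([48, 48, 700]);
translate([633, 291, 742]) {
  cube([44, 35, 1465]);
  translate([391, 0, 0]) cube([44, 35, 1465]);
  translate([44, 0, 284]) cube([347, 35, 30]);
  translate([44, 0, 546]) cube([347, 35, 30]);
  translate([44, 0, 808]) cube([347, 35, 30]);
  translate([44, 0, 1070]) cube([347, 35, 30]);
  translate([44, 0, 1332]) cube([347, 35, 30]);
}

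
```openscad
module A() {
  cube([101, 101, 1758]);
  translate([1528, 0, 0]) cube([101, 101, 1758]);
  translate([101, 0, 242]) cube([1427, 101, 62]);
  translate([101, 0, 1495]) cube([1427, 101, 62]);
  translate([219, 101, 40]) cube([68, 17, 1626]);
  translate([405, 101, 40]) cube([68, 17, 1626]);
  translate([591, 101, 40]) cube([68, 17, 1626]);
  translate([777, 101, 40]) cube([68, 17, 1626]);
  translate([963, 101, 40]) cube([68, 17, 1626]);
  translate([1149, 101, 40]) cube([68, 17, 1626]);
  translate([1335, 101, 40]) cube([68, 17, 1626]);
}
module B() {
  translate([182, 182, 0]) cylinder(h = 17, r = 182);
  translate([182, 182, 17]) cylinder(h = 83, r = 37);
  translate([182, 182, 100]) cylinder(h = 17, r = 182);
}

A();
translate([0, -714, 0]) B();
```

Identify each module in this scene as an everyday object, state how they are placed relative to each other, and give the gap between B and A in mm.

The spool's nearest face is 350 mm from the fence section's −y face.

A is a fence section. B is a spool. The spool is on the floor beside the fence section on its −y side. The gap between the spool and the fence section is 350 mm.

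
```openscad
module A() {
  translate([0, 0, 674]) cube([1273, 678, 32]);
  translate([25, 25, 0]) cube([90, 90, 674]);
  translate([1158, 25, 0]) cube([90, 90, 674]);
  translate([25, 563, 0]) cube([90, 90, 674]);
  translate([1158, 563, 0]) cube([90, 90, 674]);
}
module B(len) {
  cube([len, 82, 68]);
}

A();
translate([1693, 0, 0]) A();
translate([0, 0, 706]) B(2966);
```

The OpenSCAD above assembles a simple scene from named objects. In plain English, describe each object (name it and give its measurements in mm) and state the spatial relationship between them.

A is a rectangular dining table. The top is 1273×678×32 mm with its upper surface at z = 706 mm. It stands on four 90×90 mm square legs, each inset 25 mm from the nearest pair of top edges, running from the floor to the underside of the top.

B is a rectangular beam 2966 mm long (x), 82 mm deep (y), 68 mm thick (z).

The beam spans the tops of two tables placed 420 mm apart, resting at z = 706 mm.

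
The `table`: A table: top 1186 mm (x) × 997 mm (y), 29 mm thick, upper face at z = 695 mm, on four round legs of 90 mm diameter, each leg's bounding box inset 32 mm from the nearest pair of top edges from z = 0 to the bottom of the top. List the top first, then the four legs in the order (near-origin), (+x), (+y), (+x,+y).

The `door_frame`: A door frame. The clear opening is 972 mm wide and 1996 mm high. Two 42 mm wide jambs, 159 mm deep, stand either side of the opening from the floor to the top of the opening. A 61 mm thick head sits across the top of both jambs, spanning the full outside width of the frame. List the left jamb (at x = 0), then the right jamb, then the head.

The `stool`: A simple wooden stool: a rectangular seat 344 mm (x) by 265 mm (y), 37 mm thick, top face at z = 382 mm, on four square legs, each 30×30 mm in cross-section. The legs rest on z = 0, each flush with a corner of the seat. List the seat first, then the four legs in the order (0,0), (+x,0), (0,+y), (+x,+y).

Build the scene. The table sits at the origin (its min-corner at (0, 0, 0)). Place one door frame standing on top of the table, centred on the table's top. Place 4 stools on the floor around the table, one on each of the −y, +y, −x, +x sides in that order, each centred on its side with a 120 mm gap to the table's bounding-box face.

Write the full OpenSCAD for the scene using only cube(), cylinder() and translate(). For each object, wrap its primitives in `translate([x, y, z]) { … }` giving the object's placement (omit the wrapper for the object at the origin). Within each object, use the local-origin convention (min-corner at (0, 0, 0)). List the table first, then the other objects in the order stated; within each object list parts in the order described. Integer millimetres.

translate([0, 0, 666]) cube([1186, 997, 29]);
translate([77, 77, 0]) cylinder(h = 666, r = 45);
translate([1109, 77, 0]) cylinder(h = 666, r = 45);
translate([77, 920, 0]) cylinder(h = 666, r = 45);
translate([1109, 920, 0]) cylinder(h = 666, r = 45);
translate([65, 419, 695]) {
  cube([42, 159, 1996]);
  translate([1014, 0, 0]) cube([42, 159, 1996]);
  translate([0, 0, 1996]) cube([1056, 159, 61]);
}
translate([421, -385, 0]) {
  translate([0, 0, 345]) cube([344, 265, 37]);
  cube([30, 30, 345]);
  translate([314, 0, 0]) cube([30, 30, 345]);
  translate([0, 235, 0]) cube([30, 30, 345]);
  translate([314, 235, 0]) cube([30, 30, 345]);
}
translate([421, 1117, 0]) {
  translate([0, 0, 345]) cube([344, 265, 37]);
  cube([30, 30, 345]);
  translate([314, 0, 0]) cube([30, 30, 345]);
  translate([0, 235, 0]) cube([30, 30, 345]);
  translate([314, 235, 0]) cube([30, 30, 345]);
}
translate([-464, 366, 0]) {
  translate([0, 0, 345]) cube([344, 265, 37]);
  cube([30, 30, 345]);
  translate([314, 0, 0]) cube([30, 30, 345]);
  translate([0, 235, 0]) cube([30, 30, 345]);
  translate([314, 235, 0]) cube([30, 30, 345]);
}
translate([1306, 366, 0]) {
  translate([0, 0, 345]) cube([344, 265, 37]);
  cube([30, 30, 345]);
  translate([314, 0, 0]) cube([30, 30, 345]);
  translate([0, 235, 0]) cube([30, 30, 345]);
  translate([314, 235, 0]) cube([30, 30, 345]);
}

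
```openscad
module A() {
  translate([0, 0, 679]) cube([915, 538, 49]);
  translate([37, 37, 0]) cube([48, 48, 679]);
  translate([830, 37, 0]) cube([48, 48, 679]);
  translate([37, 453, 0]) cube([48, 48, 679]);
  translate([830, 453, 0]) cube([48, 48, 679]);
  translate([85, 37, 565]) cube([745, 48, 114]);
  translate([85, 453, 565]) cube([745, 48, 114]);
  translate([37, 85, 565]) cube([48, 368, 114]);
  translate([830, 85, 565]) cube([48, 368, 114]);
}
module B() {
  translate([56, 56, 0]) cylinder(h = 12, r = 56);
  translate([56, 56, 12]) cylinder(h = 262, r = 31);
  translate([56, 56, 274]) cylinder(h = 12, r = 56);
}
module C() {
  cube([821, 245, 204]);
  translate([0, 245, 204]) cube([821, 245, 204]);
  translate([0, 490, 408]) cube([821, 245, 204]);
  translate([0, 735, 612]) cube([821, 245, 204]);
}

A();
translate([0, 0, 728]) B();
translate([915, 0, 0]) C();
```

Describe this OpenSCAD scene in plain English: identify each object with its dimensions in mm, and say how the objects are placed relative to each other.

A is a table with a 915×538 mm rectangular top, 49 mm thick, top surface at z = 728 mm, supported by four 48×48 mm square legs, each inset 37 mm from the nearest pair of top edges, running from the floor. Four apron rails, 48 mm thick and 114 mm tall, run between adjacent legs with their top edges flush with the underside of the top and their outer faces flush with the legs' outer faces.

B is a spool: two coaxial disc flanges of radius 56 mm and thickness 12 mm, joined by a core cylinder of radius 31 mm and height 262 mm. The lower flange rests on z = 0 and the three cylinders share a vertical axis.

C is a straight staircase of 4 solid steps. Each step is 821 mm wide (x), 245 mm deep (y, the going) and 204 mm tall (the rise). The first step rests on the floor; each subsequent step sits one going further in +y and one rise higher in +z, directly behind and above the previous step with no overlap.

The spool is on top of the table. The staircase is against the table's +x side, with their −y faces flush.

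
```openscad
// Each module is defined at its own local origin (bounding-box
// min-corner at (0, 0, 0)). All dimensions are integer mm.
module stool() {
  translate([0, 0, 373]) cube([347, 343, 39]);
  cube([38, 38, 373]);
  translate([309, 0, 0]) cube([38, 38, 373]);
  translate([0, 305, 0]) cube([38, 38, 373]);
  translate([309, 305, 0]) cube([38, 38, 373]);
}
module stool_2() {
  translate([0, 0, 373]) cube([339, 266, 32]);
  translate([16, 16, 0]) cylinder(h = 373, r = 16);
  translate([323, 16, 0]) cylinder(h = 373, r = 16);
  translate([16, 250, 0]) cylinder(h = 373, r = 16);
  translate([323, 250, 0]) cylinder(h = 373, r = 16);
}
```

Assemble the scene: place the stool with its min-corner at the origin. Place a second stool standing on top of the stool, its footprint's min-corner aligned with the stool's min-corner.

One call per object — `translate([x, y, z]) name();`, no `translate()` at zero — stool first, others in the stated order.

stool();
translate([0, 0, 412]) stool_2();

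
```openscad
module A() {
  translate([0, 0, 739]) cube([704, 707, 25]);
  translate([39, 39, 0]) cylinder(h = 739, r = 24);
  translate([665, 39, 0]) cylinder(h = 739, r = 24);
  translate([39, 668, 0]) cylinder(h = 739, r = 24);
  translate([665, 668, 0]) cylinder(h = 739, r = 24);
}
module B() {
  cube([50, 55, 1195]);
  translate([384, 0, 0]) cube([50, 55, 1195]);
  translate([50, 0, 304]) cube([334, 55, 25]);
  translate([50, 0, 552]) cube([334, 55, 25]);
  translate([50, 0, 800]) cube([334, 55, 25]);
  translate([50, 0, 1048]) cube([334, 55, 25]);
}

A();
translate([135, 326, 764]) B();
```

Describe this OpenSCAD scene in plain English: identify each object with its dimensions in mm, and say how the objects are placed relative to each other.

A is a table: top 704 mm (x) × 707 mm (y), 25 mm thick, upper face at z = 764 mm, on four round legs of 48 mm diameter, each leg's bounding box inset 15 mm from the nearest pair of top edges, running from z = 0 to the bottom of the top.

B is a wooden ladder with two side rails of 50×55 mm section and 1195 mm height, set 434 mm apart overall. Between them run 4 rectangular rungs (55 mm deep, 25 mm thick), front faces flush with the rails' −y face. The bottom of the first rung is 304 mm above the floor and each subsequent rung is 248 mm higher than the one below.

The ladder is on top of the table, centred.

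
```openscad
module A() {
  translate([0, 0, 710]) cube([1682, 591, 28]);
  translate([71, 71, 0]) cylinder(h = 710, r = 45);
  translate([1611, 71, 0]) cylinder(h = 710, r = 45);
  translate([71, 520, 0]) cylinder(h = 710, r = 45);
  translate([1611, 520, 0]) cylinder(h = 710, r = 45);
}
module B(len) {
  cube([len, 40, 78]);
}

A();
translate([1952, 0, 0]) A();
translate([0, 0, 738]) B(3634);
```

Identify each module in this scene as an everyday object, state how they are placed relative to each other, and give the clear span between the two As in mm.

Second table starts at x = 1952; first ends at x = 1682; clear span = 1952 − 1682 = 270 mm.

A is a table. B is a beam. A beam spans the tops of two tables. The clear span between the two tables is 270 mm.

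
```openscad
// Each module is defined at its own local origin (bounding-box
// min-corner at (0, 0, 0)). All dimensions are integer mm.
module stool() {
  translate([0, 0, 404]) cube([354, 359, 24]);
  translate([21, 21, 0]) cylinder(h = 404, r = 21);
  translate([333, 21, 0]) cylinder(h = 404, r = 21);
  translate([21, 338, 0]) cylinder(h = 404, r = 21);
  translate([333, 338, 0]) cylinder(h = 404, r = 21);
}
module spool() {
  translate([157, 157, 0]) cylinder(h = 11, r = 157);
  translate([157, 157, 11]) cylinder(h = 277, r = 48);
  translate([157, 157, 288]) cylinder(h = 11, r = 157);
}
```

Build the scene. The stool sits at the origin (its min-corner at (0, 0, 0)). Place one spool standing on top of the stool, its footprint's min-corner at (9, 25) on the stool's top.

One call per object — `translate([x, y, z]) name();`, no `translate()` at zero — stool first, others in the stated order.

stool();
translate([9, 25, 428]) spool();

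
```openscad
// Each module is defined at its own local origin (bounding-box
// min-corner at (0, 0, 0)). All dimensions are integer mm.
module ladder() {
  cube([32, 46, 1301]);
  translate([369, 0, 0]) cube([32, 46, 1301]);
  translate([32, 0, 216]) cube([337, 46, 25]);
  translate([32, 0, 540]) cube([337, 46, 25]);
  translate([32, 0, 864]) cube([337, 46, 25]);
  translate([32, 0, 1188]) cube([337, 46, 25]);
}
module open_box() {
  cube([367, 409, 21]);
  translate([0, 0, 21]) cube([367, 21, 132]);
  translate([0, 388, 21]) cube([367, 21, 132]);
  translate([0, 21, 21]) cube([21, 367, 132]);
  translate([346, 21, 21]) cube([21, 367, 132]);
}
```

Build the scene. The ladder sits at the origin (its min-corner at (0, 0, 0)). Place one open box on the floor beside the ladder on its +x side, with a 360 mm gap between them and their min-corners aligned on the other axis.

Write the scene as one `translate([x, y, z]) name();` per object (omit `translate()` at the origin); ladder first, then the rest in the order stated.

ladder();
translate([761, 0, 0]) open_box();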